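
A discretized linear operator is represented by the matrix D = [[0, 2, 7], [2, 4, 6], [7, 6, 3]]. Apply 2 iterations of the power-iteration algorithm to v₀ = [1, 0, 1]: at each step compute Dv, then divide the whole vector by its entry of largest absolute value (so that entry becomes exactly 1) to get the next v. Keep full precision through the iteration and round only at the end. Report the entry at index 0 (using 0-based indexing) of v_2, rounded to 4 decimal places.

0.6772

Dv0 = (7.00000, 8.00000, 10.00000); divide by 10.00000 → v1 = (0.70000, 0.80000, 1.00000)
Dv1 = (8.60000, 10.60000, 12.70000); divide by 12.70000 → v2 = (0.67717, 0.83465, 1.00000)
Requested entry of v2: 86/127 = 0.6772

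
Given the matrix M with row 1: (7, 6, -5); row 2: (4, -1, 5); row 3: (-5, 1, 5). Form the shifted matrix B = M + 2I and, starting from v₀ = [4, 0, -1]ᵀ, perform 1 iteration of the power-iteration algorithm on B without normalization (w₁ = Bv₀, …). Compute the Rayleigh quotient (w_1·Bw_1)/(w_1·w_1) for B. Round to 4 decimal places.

13.4931

B = M + 2I has rows (9, 6, -5); (4, 1, 5); (-5, 1, 7)
w1 = Bv₀ = (41, 11, -27)
Bw1 = (570, 40, -383)
w1·Bw1 = 34151; w1·w1 = 2531; μ ≈ 34151/2531 = 13.4931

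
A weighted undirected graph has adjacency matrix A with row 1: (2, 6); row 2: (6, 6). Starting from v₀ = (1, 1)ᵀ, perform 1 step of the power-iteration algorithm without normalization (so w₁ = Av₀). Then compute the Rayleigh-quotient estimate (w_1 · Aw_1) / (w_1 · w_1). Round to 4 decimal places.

w1 = Av₀ = (8, 12)
Aw1 = (88, 120)
w1·Aw1 = 8·88 + 12·120 = 2144; w1·w1 = 8·8 + 12·12 = 208
λ ≈ 2144/208 = 10.3077

λ ≈ 10.3077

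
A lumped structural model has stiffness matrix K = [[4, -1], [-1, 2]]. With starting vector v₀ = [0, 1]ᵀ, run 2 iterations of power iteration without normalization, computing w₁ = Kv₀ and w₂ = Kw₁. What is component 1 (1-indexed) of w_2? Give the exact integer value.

-6

w1 = Kv₀ = (-1, 2)
w2 = Kw1 = (-6, 5)
The requested component of w2 is -6.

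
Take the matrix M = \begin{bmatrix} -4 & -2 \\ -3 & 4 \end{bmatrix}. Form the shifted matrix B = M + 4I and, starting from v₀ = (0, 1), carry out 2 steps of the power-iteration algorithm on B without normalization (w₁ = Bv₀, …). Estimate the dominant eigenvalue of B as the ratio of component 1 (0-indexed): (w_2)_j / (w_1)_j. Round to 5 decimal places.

B = M + 4I has rows (0, -2); (-3, 8)
w1 = Bv₀ = (-2, 8)
w2 = Bw1 = (-16, 70)
Ratio: 70/8 = 8.75000

μ ≈ 8.75000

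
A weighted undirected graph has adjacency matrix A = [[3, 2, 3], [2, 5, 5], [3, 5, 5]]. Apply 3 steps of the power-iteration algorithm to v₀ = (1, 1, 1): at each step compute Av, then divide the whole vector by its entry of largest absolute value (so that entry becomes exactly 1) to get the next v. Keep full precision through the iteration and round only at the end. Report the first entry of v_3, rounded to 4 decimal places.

Av0 = (8.00000, 12.00000, 13.00000); divide by 13.00000 → v1 = (0.61538, 0.92308, 1.00000)
Av1 = (6.69231, 10.84615, 11.46154); divide by 11.46154 → v2 = (0.58389, 0.94631, 1.00000)
Av2 = (6.64430, 10.89933, 11.48322); divide by 11.48322 → v3 = (0.57861, 0.94915, 1.00000)
Requested entry of v3: 990/1711 = 0.5786

0.5786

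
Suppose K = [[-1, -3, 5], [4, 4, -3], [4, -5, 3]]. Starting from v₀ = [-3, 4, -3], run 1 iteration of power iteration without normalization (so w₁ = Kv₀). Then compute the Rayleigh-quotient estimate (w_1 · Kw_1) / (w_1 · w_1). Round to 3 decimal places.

w1 = Kv₀ = ((-1)·(-3) + (-3)·4 + 5·(-3); 4·(-3) + 4·4 + (-3)·(-3); 4·(-3) + (-5)·4 + 3·(-3)) = (-24, 13, -41)
Kw1 = (-220, 79, -284)
w1·Kw1 = (-24)·(-220) + 13·79 + (-41)·(-284) = 17951; w1·w1 = (-24)·(-24) + 13·13 + (-41)·(-41) = 2426
λ ≈ 17951/2426 = 7.399

7.399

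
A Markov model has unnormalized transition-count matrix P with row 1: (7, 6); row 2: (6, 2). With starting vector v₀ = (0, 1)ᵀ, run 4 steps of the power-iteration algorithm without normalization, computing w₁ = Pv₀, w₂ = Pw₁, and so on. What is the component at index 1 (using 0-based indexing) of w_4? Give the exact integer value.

4516

w1 = Pv₀ = (6, 2)
w2 = Pw1 = (54, 40)
w3 = Pw2 = (618, 404)
w4 = Pw3 = (6750, 4516)
The requested component of w4 is 4516.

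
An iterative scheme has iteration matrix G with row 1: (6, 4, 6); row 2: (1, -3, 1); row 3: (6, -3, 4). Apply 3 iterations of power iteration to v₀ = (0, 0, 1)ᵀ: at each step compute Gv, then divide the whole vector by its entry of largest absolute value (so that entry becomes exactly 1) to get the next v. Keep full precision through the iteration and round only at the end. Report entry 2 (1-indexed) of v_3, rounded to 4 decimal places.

Gv0 = (6.00000, 1.00000, 4.00000); divide by 6.00000 → v1 = (1.00000, 0.16667, 0.66667)
Gv1 = (10.66667, 1.16667, 8.16667); divide by 10.66667 → v2 = (1.00000, 0.10938, 0.76563)
Gv2 = (11.03125, 1.43750, 8.73438); divide by 11.03125 → v3 = (1.00000, 0.13031, 0.79178)
Requested entry of v3: 92/706 = 0.1303

0.1303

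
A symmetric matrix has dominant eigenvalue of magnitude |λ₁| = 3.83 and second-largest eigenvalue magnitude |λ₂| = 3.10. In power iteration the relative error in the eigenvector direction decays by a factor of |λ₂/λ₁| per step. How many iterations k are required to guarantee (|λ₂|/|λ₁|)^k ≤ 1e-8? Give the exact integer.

|λ₂/λ₁| = 3.10/3.83 = 0.80940
Need k ≥ ln(1e-8) / ln(0.80940) = -18.4207 / -0.2115 ≈ 87.111
Smallest integer k satisfying the bound: 88

88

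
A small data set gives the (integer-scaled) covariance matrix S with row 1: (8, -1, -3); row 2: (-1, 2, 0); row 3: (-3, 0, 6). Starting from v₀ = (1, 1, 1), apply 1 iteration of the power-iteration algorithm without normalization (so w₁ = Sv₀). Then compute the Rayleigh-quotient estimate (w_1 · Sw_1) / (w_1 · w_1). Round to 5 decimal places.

4.00000

w1 = Sv₀ = (4, 1, 3)
Sw1 = (22, -2, 6)
w1·Sw1 = 4·22 + 1·(-2) + 3·6 = 104; w1·w1 = 4·4 + 1·1 + 3·3 = 26
λ ≈ 104/26 = 4.00000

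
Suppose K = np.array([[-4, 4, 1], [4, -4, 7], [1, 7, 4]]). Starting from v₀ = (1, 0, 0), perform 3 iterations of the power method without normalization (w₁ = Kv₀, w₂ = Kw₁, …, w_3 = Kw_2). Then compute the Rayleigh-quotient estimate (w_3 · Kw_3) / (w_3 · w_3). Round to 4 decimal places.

λ ≈ -7.8051

w1 = Kv₀ = ((-4)·1 + 4·0 + 1·0; 4·1 + (-4)·0 + 7·0; 1·1 + 7·0 + 4·0) = (-4, 4, 1)
w2 = Kw1 = ((-4)·(-4) + 4·4 + 1·1; 4·(-4) + (-4)·4 + 7·1; 1·(-4) + 7·4 + 4·1) = (33, -25, 28)
w3 = Kw2 = (-204, 428, -30)
Kw3 = (2498, -2738, 2672)
w3·Kw3 = (-204)·2498 + 428·(-2738) + (-30)·2672 = -1761616; w3·w3 = (-204)·(-204) + 428·428 + (-30)·(-30) = 225700
λ ≈ -1761616/225700 = -7.8051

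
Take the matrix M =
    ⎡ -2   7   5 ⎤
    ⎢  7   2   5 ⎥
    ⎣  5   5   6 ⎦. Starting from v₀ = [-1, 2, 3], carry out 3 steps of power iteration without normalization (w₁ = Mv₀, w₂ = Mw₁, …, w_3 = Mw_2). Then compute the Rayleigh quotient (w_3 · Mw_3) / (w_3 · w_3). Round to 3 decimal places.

13.344

w1 = Mv₀ = (31, 12, 23)
w2 = Mw1 = (137, 356, 353)
w3 = Mw2 = (3983, 3436, 4583)
Mw3 = (39001, 57668, 64593)
w3·Mw3 = 3983·39001 + 3436·57668 + 4583·64593 = 649517950; w3·w3 = 3983·3983 + 3436·3436 + 4583·4583 = 48674274
λ ≈ 649517950/48674274 = 13.344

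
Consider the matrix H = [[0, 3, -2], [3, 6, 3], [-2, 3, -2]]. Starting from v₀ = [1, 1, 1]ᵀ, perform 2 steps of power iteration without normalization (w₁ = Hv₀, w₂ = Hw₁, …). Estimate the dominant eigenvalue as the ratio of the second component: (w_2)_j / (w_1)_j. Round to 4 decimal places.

λ ≈ 6.0000

w1 = Hv₀ = (1, 12, -1)
w2 = Hw1 = (38, 72, 36)
Ratio at component: 72 / 12 = 6.0000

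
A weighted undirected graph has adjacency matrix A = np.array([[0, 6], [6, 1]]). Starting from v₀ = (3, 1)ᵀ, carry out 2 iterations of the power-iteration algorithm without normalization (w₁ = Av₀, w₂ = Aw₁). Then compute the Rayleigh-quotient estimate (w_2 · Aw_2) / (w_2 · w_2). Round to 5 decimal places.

w1 = Av₀ = (0·3 + 6·1; 6·3 + 1·1) = (6, 19)
w2 = Aw1 = (0·6 + 6·19; 6·6 + 1·19) = (114, 55)
Aw2 = (330, 739)
w2·Aw2 = 114·330 + 55·739 = 78265; w2·w2 = 114·114 + 55·55 = 16021
λ ≈ 78265/16021 = 4.88515

4.88515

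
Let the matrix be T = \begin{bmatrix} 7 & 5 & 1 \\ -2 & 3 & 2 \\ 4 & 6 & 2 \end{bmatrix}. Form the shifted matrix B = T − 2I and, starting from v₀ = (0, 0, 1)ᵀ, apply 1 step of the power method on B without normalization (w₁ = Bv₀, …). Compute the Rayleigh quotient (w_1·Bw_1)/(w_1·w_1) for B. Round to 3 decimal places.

B = T − 2I has rows (5, 5, 1); (-2, 1, 2); (4, 6, 0)
w1 = Bv₀ = (5·0 + 5·0 + 1·1; (-2)·0 + 1·0 + 2·1; 4·0 + 6·0 + 0·1) = (1, 2, 0)
Bw1 = (15, 0, 16)
w1·Bw1 = 15; w1·w1 = 5; μ ≈ 15/5 = 3.000

μ ≈ 3.000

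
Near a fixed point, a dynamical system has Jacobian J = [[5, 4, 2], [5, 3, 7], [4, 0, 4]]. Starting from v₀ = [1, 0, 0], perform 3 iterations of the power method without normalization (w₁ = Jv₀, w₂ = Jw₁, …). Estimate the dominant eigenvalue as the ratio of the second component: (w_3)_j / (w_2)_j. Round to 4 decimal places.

λ ≈ 10.6029

w1 = Jv₀ = (5, 5, 4)
w2 = Jw1 = (53, 68, 36)
w3 = Jw2 = (609, 721, 356)
Ratio at component: 721 / 68 = 10.6029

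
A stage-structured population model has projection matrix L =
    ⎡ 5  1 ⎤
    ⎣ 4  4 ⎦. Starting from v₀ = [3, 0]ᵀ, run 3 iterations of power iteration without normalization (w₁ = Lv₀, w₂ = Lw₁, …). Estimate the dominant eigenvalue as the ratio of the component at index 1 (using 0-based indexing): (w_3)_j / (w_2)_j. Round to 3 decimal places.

w1 = Lv₀ = (15, 12)
w2 = Lw1 = (87, 108)
w3 = Lw2 = (543, 780)
Ratio at component: 780 / 108 = 7.222

7.222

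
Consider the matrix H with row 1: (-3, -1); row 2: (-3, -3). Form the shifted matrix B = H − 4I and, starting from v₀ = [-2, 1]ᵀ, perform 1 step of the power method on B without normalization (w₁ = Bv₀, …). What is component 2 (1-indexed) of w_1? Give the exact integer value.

B = H − 4I has rows (-7, -1); (-3, -7)
w1 = Bv₀ = ((-7)·(-2) + (-1)·1; (-3)·(-2) + (-7)·1) = (13, -1)
Requested component of w1: -1

-1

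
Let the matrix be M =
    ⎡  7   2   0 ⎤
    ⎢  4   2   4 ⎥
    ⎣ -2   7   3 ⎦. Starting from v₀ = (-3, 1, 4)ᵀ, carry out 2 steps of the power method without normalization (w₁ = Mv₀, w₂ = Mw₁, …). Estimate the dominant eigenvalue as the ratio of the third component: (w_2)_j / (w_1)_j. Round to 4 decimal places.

λ ≈ 6.2000

w1 = Mv₀ = (-19, 6, 25)
w2 = Mw1 = (-121, 36, 155)
Ratio at component: 155 / 25 = 6.2000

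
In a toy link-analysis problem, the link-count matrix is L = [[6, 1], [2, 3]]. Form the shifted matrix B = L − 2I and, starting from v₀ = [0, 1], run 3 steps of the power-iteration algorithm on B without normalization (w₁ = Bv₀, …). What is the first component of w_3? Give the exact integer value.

B = L − 2I has rows (4, 1); (2, 1)
w1 = Bv₀ = (1, 1)
w2 = Bw1 = (5, 3)
w3 = Bw2 = (23, 13)
Requested component of w3: 23

23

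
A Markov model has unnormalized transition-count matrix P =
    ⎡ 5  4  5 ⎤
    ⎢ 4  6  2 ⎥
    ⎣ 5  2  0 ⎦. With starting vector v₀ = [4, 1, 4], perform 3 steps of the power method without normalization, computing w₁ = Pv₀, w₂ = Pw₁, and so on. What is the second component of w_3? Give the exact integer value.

4760

w1 = Pv₀ = (5·4 + 4·1 + 5·4; 4·4 + 6·1 + 2·4; 5·4 + 2·1 + 0·4) = (44, 30, 22)
w2 = Pw1 = (5·44 + 4·30 + 5·22; 4·44 + 6·30 + 2·22; 5·44 + 2·30 + 0·22) = (450, 400, 280)
w3 = Pw2 = (5250, 4760, 3050)
The requested component of w3 is 4760.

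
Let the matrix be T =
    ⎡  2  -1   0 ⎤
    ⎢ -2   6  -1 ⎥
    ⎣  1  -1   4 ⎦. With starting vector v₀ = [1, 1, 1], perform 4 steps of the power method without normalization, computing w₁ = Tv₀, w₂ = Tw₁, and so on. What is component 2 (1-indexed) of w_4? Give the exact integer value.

w1 = Tv₀ = (2·1 + (-1)·1 + 0·1; (-2)·1 + 6·1 + (-1)·1; 1·1 + (-1)·1 + 4·1) = (1, 3, 4)
w2 = Tw1 = (2·1 + (-1)·3 + 0·4; (-2)·1 + 6·3 + (-1)·4; 1·1 + (-1)·3 + 4·4) = (-1, 12, 14)
w3 = Tw2 = (-14, 60, 43)
w4 = Tw3 = (-88, 345, 98)
The requested component of w4 is 345.

345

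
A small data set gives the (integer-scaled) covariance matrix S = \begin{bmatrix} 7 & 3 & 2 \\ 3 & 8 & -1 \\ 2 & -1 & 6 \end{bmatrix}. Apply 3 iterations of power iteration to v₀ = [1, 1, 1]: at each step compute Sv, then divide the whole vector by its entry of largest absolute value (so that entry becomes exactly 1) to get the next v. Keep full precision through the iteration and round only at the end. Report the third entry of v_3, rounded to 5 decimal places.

Sv0 = (12.000000, 10.000000, 7.000000); divide by 12.000000 → v1 = (1.000000, 0.833333, 0.583333)
Sv1 = (10.666667, 9.083333, 4.666667); divide by 10.666667 → v2 = (1.000000, 0.851563, 0.437500)
Sv2 = (10.429688, 9.375000, 3.773438); divide by 10.429688 → v3 = (1.000000, 0.898876, 0.361798)
Requested entry of v3: 483/1335 = 0.36180

0.36180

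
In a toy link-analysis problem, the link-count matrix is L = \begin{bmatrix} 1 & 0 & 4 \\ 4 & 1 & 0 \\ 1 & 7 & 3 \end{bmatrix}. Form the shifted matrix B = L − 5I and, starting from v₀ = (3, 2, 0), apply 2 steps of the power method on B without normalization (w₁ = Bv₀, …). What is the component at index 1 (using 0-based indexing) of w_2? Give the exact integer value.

B = L − 5I has rows (-4, 0, 4); (4, -4, 0); (1, 7, -2)
w1 = Bv₀ = (-12, 4, 17)
w2 = Bw1 = (116, -64, -18)
Requested component of w2: -64

-64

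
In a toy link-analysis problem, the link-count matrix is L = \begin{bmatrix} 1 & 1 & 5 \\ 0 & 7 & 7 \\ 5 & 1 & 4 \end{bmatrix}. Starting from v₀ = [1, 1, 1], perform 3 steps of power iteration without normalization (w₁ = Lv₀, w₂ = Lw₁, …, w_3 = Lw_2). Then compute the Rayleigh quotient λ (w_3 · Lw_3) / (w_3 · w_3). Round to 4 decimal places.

w1 = Lv₀ = (7, 14, 10)
w2 = Lw1 = (71, 168, 89)
w3 = Lw2 = (684, 1799, 879)
Lw3 = (6878, 18746, 8735)
w3·Lw3 = 684·6878 + 1799·18746 + 879·8735 = 46106671; w3·w3 = 684·684 + 1799·1799 + 879·879 = 4476898
λ ≈ 46106671/4476898 = 10.2988

10.2988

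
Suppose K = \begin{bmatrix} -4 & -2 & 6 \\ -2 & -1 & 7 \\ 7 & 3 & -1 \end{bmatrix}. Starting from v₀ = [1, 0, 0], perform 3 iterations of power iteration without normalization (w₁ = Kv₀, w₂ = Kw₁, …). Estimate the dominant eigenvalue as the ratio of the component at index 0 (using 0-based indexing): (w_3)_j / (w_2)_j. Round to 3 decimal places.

-9.871

w1 = Kv₀ = ((-4)·1 + (-2)·0 + 6·0; (-2)·1 + (-1)·0 + 7·0; 7·1 + 3·0 + (-1)·0) = (-4, -2, 7)
w2 = Kw1 = ((-4)·(-4) + (-2)·(-2) + 6·7; (-2)·(-4) + (-1)·(-2) + 7·7; 7·(-4) + 3·(-2) + (-1)·7) = (62, 59, -41)
w3 = Kw2 = (-612, -470, 652)
Ratio at component: -612 / 62 = -9.871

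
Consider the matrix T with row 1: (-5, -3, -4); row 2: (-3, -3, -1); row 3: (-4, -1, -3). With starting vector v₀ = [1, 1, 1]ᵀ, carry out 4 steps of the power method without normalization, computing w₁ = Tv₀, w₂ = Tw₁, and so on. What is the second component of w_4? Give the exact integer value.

w1 = Tv₀ = ((-5)·1 + (-3)·1 + (-4)·1; (-3)·1 + (-3)·1 + (-1)·1; (-4)·1 + (-1)·1 + (-3)·1) = (-12, -7, -8)
w2 = Tw1 = ((-5)·(-12) + (-3)·(-7) + (-4)·(-8); (-3)·(-12) + (-3)·(-7) + (-1)·(-8); (-4)·(-12) + (-1)·(-7) + (-3)·(-8)) = (113, 65, 79)
w3 = Tw2 = (-1076, -613, -754)
w4 = Tw3 = (10235, 5821, 7179)
The requested component of w4 is 5821.

5821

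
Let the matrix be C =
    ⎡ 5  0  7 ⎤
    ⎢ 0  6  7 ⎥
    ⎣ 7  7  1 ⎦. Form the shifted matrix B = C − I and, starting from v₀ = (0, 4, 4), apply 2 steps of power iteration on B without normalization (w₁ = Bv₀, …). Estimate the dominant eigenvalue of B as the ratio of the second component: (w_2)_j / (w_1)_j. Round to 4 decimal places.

B = C − I has rows (4, 0, 7); (0, 5, 7); (7, 7, 0)
w1 = Bv₀ = (4·0 + 0·4 + 7·4; 0·0 + 5·4 + 7·4; 7·0 + 7·4 + 0·4) = (28, 48, 28)
w2 = Bw1 = (4·28 + 0·48 + 7·28; 0·28 + 5·48 + 7·28; 7·28 + 7·48 + 0·28) = (308, 436, 532)
Ratio: 436/48 = 9.0833

μ ≈ 9.0833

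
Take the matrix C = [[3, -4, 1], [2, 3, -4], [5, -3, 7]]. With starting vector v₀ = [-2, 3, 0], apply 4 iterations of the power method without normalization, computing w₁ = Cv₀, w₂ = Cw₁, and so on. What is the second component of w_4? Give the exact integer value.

10503

w1 = Cv₀ = (3·(-2) + (-4)·3 + 1·0; 2·(-2) + 3·3 + (-4)·0; 5·(-2) + (-3)·3 + 7·0) = (-18, 5, -19)
w2 = Cw1 = (3·(-18) + (-4)·5 + 1·(-19); 2·(-18) + 3·5 + (-4)·(-19); 5·(-18) + (-3)·5 + 7·(-19)) = (-93, 55, -238)
w3 = Cw2 = (-737, 931, -2296)
w4 = Cw3 = (-8231, 10503, -22550)
The requested component of w4 is 10503.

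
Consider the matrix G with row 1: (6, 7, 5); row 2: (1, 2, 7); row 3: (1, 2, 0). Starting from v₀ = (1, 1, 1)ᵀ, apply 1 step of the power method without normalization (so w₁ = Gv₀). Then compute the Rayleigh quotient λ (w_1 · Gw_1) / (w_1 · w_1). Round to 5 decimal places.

9.64896

w1 = Gv₀ = (18, 10, 3)
Gw1 = (193, 59, 38)
w1·Gw1 = 18·193 + 10·59 + 3·38 = 4178; w1·w1 = 18·18 + 10·10 + 3·3 = 433
λ ≈ 4178/433 = 9.64896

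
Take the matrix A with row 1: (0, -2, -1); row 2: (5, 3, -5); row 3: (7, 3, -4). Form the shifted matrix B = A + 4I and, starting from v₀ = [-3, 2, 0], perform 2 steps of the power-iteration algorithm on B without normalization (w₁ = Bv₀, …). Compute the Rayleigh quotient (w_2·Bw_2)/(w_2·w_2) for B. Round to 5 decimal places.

B = A + 4I has rows (4, -2, -1); (5, 7, -5); (7, 3, 0)
w1 = Bv₀ = (-16, -1, -15)
w2 = Bw1 = (-47, -12, -115)
Bw2 = (-49, 256, -365)
w2·Bw2 = 41206; w2·w2 = 15578; μ ≈ 41206/15578 = 2.64514

2.64514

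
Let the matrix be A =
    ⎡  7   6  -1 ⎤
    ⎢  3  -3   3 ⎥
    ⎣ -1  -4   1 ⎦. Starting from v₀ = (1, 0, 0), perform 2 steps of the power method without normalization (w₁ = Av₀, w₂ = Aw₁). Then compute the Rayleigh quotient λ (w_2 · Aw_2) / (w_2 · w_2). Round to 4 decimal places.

λ ≈ 8.0182

w1 = Av₀ = (7, 3, -1)
w2 = Aw1 = (68, 9, -20)
Aw2 = (550, 117, -124)
w2·Aw2 = 68·550 + 9·117 + (-20)·(-124) = 40933; w2·w2 = 68·68 + 9·9 + (-20)·(-20) = 5105
λ ≈ 40933/5105 = 8.0182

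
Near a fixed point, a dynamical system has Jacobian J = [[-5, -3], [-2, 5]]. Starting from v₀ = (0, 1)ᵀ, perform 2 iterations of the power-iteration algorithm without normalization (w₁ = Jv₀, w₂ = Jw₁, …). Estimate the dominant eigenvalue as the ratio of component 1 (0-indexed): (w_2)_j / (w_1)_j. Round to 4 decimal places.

λ ≈ 6.2000

w1 = Jv₀ = (-3, 5)
w2 = Jw1 = (0, 31)
Ratio at component: 31 / 5 = 6.2000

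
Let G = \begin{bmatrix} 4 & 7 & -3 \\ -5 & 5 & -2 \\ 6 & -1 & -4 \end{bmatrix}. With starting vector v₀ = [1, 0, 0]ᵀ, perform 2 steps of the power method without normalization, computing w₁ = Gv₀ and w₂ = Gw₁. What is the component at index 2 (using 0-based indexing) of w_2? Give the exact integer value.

w1 = Gv₀ = (4·1 + 7·0 + (-3)·0; (-5)·1 + 5·0 + (-2)·0; 6·1 + (-1)·0 + (-4)·0) = (4, -5, 6)
w2 = Gw1 = (4·4 + 7·(-5) + (-3)·6; (-5)·4 + 5·(-5) + (-2)·6; 6·4 + (-1)·(-5) + (-4)·6) = (-37, -57, 5)
The requested component of w2 is 5.

5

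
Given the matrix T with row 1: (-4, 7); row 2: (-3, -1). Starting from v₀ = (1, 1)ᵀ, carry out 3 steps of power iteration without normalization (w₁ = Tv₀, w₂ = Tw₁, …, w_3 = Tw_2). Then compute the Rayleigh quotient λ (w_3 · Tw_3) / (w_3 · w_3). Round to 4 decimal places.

w1 = Tv₀ = (3, -4)
w2 = Tw1 = (-40, -5)
w3 = Tw2 = (125, 125)
Tw3 = (375, -500)
w3·Tw3 = 125·375 + 125·(-500) = -15625; w3·w3 = 125·125 + 125·125 = 31250
λ ≈ -15625/31250 = -0.5000

-0.5000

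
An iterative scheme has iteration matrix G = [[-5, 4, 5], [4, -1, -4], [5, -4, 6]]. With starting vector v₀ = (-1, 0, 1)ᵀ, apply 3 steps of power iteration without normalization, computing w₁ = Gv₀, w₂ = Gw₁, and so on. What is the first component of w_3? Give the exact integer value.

w1 = Gv₀ = ((-5)·(-1) + 4·0 + 5·1; 4·(-1) + (-1)·0 + (-4)·1; 5·(-1) + (-4)·0 + 6·1) = (10, -8, 1)
w2 = Gw1 = ((-5)·10 + 4·(-8) + 5·1; 4·10 + (-1)·(-8) + (-4)·1; 5·10 + (-4)·(-8) + 6·1) = (-77, 44, 88)
w3 = Gw2 = (1001, -704, -33)
The requested component of w3 is 1001.

1001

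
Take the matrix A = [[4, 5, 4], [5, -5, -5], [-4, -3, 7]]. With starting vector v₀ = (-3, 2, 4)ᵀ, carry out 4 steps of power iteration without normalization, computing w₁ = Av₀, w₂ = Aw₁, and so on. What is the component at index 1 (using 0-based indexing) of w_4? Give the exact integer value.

w1 = Av₀ = (14, -45, 34)
w2 = Aw1 = (-33, 125, 317)
w3 = Aw2 = (1761, -2375, 1976)
w4 = Aw3 = (3073, 10800, 13913)
The requested component of w4 is 10800.

10800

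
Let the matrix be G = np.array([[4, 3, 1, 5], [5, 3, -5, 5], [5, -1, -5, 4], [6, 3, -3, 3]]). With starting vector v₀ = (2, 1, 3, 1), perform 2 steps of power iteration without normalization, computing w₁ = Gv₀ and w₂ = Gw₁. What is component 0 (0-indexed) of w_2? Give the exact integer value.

128

w1 = Gv₀ = (4·2 + 3·1 + 1·3 + 5·1; 5·2 + 3·1 + (-5)·3 + 5·1; 5·2 + (-1)·1 + (-5)·3 + 4·1; 6·2 + 3·1 + (-3)·3 + 3·1) = (19, 3, -2, 9)
w2 = Gw1 = (4·19 + 3·3 + 1·(-2) + 5·9; 5·19 + 3·3 + (-5)·(-2) + 5·9; 5·19 + (-1)·3 + (-5)·(-2) + 4·9; 6·19 + 3·3 + (-3)·(-2) + 3·9) = (128, 159, 138, 156)
The requested component of w2 is 128.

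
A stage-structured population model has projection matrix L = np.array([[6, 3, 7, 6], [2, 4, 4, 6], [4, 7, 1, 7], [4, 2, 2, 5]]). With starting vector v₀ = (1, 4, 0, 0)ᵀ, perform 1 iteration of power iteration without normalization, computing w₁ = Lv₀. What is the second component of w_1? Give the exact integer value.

w1 = Lv₀ = (6·1 + 3·4 + 7·0 + 6·0; 2·1 + 4·4 + 4·0 + 6·0; 4·1 + 7·4 + 1·0 + 7·0; 4·1 + 2·4 + 2·0 + 5·0) = (18, 18, 32, 12)
The requested component of w1 is 18.

18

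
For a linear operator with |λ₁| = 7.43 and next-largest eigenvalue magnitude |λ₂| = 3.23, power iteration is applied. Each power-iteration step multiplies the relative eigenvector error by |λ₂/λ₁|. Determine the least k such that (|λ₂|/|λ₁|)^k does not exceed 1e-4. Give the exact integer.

|λ₂/λ₁| = 3.23/7.43 = 0.43472
Need k ≥ ln(1e-4) / ln(0.43472) = -9.2103 / -0.8330 ≈ 11.056
Smallest integer k satisfying the bound: 12

12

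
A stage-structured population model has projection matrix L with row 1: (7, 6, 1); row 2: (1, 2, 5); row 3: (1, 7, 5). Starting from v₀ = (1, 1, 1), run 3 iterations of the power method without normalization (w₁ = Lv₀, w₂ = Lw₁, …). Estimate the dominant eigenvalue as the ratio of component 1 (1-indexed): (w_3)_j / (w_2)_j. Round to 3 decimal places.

λ ≈ 11.434

w1 = Lv₀ = (7·1 + 6·1 + 1·1; 1·1 + 2·1 + 5·1; 1·1 + 7·1 + 5·1) = (14, 8, 13)
w2 = Lw1 = (7·14 + 6·8 + 1·13; 1·14 + 2·8 + 5·13; 1·14 + 7·8 + 5·13) = (159, 95, 135)
w3 = Lw2 = (1818, 1024, 1499)
Ratio at component: 1818 / 159 = 11.434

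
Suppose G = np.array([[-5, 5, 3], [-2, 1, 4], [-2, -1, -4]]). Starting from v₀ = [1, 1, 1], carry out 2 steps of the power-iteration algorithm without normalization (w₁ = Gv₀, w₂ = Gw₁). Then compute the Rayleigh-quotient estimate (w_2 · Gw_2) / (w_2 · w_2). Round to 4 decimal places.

w1 = Gv₀ = (3, 3, -7)
w2 = Gw1 = (-21, -31, 19)
Gw2 = (7, 87, -3)
w2·Gw2 = (-21)·7 + (-31)·87 + 19·(-3) = -2901; w2·w2 = (-21)·(-21) + (-31)·(-31) + 19·19 = 1763
λ ≈ -2901/1763 = -1.6455

λ ≈ -1.6455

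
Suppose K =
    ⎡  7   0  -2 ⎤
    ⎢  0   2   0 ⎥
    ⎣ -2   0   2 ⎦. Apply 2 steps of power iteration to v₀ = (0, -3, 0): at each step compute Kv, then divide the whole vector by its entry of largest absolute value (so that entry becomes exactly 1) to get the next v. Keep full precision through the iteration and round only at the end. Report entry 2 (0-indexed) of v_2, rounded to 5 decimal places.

Kv0 = (0.000000, -6.000000, 0.000000); divide by -6.000000 → v1 = (0.000000, 1.000000, 0.000000)
Kv1 = (0.000000, 2.000000, 0.000000); divide by 2.000000 → v2 = (0.000000, 1.000000, 0.000000)
Requested entry of v2: 0/-12 = 0.00000

0.00000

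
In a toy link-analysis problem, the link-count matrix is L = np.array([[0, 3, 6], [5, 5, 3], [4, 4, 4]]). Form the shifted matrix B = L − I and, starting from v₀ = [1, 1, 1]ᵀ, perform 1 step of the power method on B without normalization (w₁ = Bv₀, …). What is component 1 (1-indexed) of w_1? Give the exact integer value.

B = L − I has rows (-1, 3, 6); (5, 4, 3); (4, 4, 3)
w1 = Bv₀ = (8, 12, 11)
Requested component of w1: 8

8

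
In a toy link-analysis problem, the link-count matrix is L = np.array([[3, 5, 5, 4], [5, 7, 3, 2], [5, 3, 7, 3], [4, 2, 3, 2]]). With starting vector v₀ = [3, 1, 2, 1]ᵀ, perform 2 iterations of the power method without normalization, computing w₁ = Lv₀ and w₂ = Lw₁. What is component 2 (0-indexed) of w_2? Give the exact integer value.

541

w1 = Lv₀ = (3·3 + 5·1 + 5·2 + 4·1; 5·3 + 7·1 + 3·2 + 2·1; 5·3 + 3·1 + 7·2 + 3·1; 4·3 + 2·1 + 3·2 + 2·1) = (28, 30, 35, 22)
w2 = Lw1 = (3·28 + 5·30 + 5·35 + 4·22; 5·28 + 7·30 + 3·35 + 2·22; 5·28 + 3·30 + 7·35 + 3·22; 4·28 + 2·30 + 3·35 + 2·22) = (497, 499, 541, 321)
The requested component of w2 is 541.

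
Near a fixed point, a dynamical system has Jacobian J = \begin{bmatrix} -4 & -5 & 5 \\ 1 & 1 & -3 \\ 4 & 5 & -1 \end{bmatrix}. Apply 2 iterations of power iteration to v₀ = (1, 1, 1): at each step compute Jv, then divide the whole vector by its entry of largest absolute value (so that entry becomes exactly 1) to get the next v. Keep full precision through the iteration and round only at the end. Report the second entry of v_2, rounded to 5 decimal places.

-0.47541

Jv0 = (-4.000000, -1.000000, 8.000000); divide by 8.000000 → v1 = (-0.500000, -0.125000, 1.000000)
Jv1 = (7.625000, -3.625000, -3.625000); divide by 7.625000 → v2 = (1.000000, -0.475410, -0.475410)
Requested entry of v2: -29/61 = -0.47541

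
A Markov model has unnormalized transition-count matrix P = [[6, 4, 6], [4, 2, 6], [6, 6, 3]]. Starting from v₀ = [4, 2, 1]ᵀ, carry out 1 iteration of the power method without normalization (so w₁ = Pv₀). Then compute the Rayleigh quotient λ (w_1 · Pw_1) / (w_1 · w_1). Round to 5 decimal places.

w1 = Pv₀ = (6·4 + 4·2 + 6·1; 4·4 + 2·2 + 6·1; 6·4 + 6·2 + 3·1) = (38, 26, 39)
Pw1 = (566, 438, 501)
w1·Pw1 = 38·566 + 26·438 + 39·501 = 52435; w1·w1 = 38·38 + 26·26 + 39·39 = 3641
λ ≈ 52435/3641 = 14.40126

14.40126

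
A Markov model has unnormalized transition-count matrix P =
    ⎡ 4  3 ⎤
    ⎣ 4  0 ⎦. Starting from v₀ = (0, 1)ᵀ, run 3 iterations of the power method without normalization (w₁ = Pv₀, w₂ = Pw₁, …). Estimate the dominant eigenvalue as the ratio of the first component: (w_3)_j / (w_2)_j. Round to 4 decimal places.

w1 = Pv₀ = (3, 0)
w2 = Pw1 = (12, 12)
w3 = Pw2 = (84, 48)
Ratio at component: 84 / 12 = 7.0000

λ ≈ 7.0000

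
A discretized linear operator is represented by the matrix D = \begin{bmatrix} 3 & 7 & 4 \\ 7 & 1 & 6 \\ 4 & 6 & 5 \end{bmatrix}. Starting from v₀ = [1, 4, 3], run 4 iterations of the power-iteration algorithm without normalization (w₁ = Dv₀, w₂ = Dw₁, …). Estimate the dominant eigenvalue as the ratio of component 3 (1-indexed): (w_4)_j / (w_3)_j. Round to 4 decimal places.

λ ≈ 14.1484

w1 = Dv₀ = (3·1 + 7·4 + 4·3; 7·1 + 1·4 + 6·3; 4·1 + 6·4 + 5·3) = (43, 29, 43)
w2 = Dw1 = (3·43 + 7·29 + 4·43; 7·43 + 1·29 + 6·43; 4·43 + 6·29 + 5·43) = (504, 588, 561)
w3 = Dw2 = (7872, 7482, 8349)
w4 = Dw3 = (109386, 112680, 118125)
Ratio at component: 118125 / 8349 = 14.1484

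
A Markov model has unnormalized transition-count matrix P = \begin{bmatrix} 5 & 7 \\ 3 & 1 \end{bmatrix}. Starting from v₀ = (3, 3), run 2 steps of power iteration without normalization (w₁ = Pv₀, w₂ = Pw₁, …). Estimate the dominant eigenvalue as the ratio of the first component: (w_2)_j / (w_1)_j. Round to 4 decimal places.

λ ≈ 7.3333

w1 = Pv₀ = (5·3 + 7·3; 3·3 + 1·3) = (36, 12)
w2 = Pw1 = (5·36 + 7·12; 3·36 + 1·12) = (264, 120)
Ratio at component: 264 / 36 = 7.3333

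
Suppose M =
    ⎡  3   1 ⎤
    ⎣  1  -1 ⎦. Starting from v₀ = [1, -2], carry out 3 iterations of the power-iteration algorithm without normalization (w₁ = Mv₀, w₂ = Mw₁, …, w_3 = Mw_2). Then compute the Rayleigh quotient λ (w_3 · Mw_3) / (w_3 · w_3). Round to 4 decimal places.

λ ≈ 3.0000

w1 = Mv₀ = (1, 3)
w2 = Mw1 = (6, -2)
w3 = Mw2 = (16, 8)
Mw3 = (56, 8)
w3·Mw3 = 16·56 + 8·8 = 960; w3·w3 = 16·16 + 8·8 = 320
λ ≈ 960/320 = 3.0000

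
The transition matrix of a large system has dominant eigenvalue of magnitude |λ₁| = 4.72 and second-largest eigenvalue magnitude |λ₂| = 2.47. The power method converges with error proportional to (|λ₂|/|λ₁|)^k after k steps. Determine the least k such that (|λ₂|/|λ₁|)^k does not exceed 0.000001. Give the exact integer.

22

|λ₂/λ₁| = 2.47/4.72 = 0.52331
Need k ≥ ln(0.000001) / ln(0.52331) = -13.8155 / -0.6476 ≈ 21.334
Smallest integer k satisfying the bound: 22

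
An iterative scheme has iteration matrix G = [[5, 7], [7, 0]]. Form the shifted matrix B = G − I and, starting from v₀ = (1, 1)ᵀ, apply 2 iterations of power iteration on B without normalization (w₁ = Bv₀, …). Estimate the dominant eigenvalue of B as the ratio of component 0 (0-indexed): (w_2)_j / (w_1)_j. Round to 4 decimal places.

B = G − I has rows (4, 7); (7, -1)
w1 = Bv₀ = (11, 6)
w2 = Bw1 = (86, 71)
Ratio: 86/11 = 7.8182

7.8182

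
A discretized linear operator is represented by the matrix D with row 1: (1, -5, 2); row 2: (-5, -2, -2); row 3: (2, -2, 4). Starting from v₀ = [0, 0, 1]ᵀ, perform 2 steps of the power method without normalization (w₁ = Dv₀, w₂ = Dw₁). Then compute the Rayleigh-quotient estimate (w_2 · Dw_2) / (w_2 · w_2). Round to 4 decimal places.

λ ≈ 7.1468

w1 = Dv₀ = (2, -2, 4)
w2 = Dw1 = (20, -14, 24)
Dw2 = (138, -120, 164)
w2·Dw2 = 20·138 + (-14)·(-120) + 24·164 = 8376; w2·w2 = 20·20 + (-14)·(-14) + 24·24 = 1172
λ ≈ 8376/1172 = 7.1468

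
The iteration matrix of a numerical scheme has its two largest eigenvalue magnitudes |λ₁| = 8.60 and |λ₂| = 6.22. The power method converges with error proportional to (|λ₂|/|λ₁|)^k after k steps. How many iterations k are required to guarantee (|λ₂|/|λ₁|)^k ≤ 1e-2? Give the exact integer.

|λ₂/λ₁| = 6.22/8.60 = 0.72326
Need k ≥ ln(1e-2) / ln(0.72326) = -4.6052 / -0.3240 ≈ 14.214
Smallest integer k satisfying the bound: 15

15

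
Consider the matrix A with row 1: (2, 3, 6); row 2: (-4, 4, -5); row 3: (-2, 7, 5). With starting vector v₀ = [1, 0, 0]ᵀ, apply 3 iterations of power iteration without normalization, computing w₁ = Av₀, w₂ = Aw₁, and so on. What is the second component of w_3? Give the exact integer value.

w1 = Av₀ = (2·1 + 3·0 + 6·0; (-4)·1 + 4·0 + (-5)·0; (-2)·1 + 7·0 + 5·0) = (2, -4, -2)
w2 = Aw1 = (2·2 + 3·(-4) + 6·(-2); (-4)·2 + 4·(-4) + (-5)·(-2); (-2)·2 + 7·(-4) + 5·(-2)) = (-20, -14, -42)
w3 = Aw2 = (-334, 234, -268)
The requested component of w3 is 234.

234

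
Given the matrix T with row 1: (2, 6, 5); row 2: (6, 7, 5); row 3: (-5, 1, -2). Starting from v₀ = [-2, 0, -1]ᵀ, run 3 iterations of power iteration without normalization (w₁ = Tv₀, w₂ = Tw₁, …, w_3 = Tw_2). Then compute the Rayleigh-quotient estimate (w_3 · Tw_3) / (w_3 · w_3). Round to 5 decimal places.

w1 = Tv₀ = (-9, -17, 12)
w2 = Tw1 = (-60, -113, 4)
w3 = Tw2 = (-778, -1131, 179)
Tw3 = (-7447, -11690, 2401)
w3·Tw3 = (-778)·(-7447) + (-1131)·(-11690) + 179·2401 = 19444935; w3·w3 = (-778)·(-778) + (-1131)·(-1131) + 179·179 = 1916486
λ ≈ 19444935/1916486 = 10.14614

λ ≈ 10.14614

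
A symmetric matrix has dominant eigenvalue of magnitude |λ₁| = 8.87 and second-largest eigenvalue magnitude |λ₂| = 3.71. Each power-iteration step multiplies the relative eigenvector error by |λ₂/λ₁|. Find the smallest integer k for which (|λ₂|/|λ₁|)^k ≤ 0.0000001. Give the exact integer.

|λ₂/λ₁| = 3.71/8.87 = 0.41826
Need k ≥ ln(0.0000001) / ln(0.41826) = -16.1181 / -0.8716 ≈ 18.492
Smallest integer k satisfying the bound: 19

19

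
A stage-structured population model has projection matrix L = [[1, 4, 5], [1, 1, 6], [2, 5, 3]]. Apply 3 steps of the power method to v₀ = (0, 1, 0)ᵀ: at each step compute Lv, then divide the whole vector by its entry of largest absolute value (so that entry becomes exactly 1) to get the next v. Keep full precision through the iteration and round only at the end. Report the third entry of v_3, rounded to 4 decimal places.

1.0000

Lv0 = (4.00000, 1.00000, 5.00000); divide by 5.00000 → v1 = (0.80000, 0.20000, 1.00000)
Lv1 = (6.60000, 7.00000, 5.60000); divide by 7.00000 → v2 = (0.94286, 1.00000, 0.80000)
Lv2 = (8.94286, 6.74286, 9.28571); divide by 9.28571 → v3 = (0.96308, 0.72615, 1.00000)
Requested entry of v3: 325/325 = 1.0000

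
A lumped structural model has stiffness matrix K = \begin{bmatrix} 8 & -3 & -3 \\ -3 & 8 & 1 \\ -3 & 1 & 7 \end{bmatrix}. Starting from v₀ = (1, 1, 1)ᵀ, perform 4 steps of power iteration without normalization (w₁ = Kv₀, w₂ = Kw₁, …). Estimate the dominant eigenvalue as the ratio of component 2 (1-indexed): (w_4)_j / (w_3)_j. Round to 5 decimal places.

w1 = Kv₀ = (8·1 + (-3)·1 + (-3)·1; (-3)·1 + 8·1 + 1·1; (-3)·1 + 1·1 + 7·1) = (2, 6, 5)
w2 = Kw1 = (8·2 + (-3)·6 + (-3)·5; (-3)·2 + 8·6 + 1·5; (-3)·2 + 1·6 + 7·5) = (-17, 47, 35)
w3 = Kw2 = (-382, 462, 343)
w4 = Kw3 = (-5471, 5185, 4009)
Ratio at component: 5185 / 462 = 11.22294

λ ≈ 11.22294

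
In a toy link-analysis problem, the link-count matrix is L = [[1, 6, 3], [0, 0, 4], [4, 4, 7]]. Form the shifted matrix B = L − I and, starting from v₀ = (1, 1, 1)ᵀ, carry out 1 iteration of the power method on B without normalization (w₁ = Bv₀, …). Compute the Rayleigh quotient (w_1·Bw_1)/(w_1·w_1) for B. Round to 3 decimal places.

B = L − I has rows (0, 6, 3); (0, -1, 4); (4, 4, 6)
w1 = Bv₀ = (0·1 + 6·1 + 3·1; 0·1 + (-1)·1 + 4·1; 4·1 + 4·1 + 6·1) = (9, 3, 14)
Bw1 = (60, 53, 132)
w1·Bw1 = 2547; w1·w1 = 286; μ ≈ 2547/286 = 8.906

μ ≈ 8.906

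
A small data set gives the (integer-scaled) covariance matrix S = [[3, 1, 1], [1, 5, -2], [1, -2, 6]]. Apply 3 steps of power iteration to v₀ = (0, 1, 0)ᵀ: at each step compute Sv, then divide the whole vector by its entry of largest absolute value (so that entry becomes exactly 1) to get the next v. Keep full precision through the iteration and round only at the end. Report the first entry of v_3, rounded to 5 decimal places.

Sv0 = (1.000000, 5.000000, -2.000000); divide by 5.000000 → v1 = (0.200000, 1.000000, -0.400000)
Sv1 = (1.200000, 6.000000, -4.200000); divide by 6.000000 → v2 = (0.200000, 1.000000, -0.700000)
Sv2 = (0.900000, 6.600000, -6.000000); divide by 6.600000 → v3 = (0.136364, 1.000000, -0.909091)
Requested entry of v3: 27/198 = 0.13636

0.13636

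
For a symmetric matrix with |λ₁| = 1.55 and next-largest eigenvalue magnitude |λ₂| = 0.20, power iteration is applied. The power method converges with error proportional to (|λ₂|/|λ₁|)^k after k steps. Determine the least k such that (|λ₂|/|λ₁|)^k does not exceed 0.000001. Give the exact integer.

|λ₂/λ₁| = 0.20/1.55 = 0.12903
Need k ≥ ln(0.000001) / ln(0.12903) = -13.8155 / -2.0477 ≈ 6.747
Smallest integer k satisfying the bound: 7

7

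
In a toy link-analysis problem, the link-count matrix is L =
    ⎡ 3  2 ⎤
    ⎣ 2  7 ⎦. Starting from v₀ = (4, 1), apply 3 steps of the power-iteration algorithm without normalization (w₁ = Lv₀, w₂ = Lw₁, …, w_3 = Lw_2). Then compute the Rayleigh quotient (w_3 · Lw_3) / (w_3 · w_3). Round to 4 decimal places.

7.8237

w1 = Lv₀ = (3·4 + 2·1; 2·4 + 7·1) = (14, 15)
w2 = Lw1 = (3·14 + 2·15; 2·14 + 7·15) = (72, 133)
w3 = Lw2 = (482, 1075)
Lw3 = (3596, 8489)
w3·Lw3 = 482·3596 + 1075·8489 = 10858947; w3·w3 = 482·482 + 1075·1075 = 1387949
λ ≈ 10858947/1387949 = 7.8237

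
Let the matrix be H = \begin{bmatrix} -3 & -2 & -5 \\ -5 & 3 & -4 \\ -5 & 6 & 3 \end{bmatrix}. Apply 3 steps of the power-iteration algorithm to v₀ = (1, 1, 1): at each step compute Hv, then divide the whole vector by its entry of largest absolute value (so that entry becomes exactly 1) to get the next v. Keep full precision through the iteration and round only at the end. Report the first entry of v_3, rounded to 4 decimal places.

1.0000

Hv0 = (-10.00000, -6.00000, 4.00000); divide by -10.00000 → v1 = (1.00000, 0.60000, -0.40000)
Hv1 = (-2.20000, -1.60000, -2.60000); divide by -2.60000 → v2 = (0.84615, 0.61538, 1.00000)
Hv2 = (-8.76923, -6.38462, 2.46154); divide by -8.76923 → v3 = (1.00000, 0.72807, -0.28070)
Requested entry of v3: -228/-228 = 1.0000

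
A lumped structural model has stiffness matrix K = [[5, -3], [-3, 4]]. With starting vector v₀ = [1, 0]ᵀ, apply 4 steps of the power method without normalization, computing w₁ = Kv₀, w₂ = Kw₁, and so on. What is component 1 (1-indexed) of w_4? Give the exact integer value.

w1 = Kv₀ = (5·1 + (-3)·0; (-3)·1 + 4·0) = (5, -3)
w2 = Kw1 = (5·5 + (-3)·(-3); (-3)·5 + 4·(-3)) = (34, -27)
w3 = Kw2 = (251, -210)
w4 = Kw3 = (1885, -1593)
The requested component of w4 is 1885.

1885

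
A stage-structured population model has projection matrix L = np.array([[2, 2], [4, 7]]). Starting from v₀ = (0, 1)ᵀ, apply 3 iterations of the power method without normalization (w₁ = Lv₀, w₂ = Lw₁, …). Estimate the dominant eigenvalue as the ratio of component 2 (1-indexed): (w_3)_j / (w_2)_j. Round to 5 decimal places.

8.26316

w1 = Lv₀ = (2, 7)
w2 = Lw1 = (18, 57)
w3 = Lw2 = (150, 471)
Ratio at component: 471 / 57 = 8.26316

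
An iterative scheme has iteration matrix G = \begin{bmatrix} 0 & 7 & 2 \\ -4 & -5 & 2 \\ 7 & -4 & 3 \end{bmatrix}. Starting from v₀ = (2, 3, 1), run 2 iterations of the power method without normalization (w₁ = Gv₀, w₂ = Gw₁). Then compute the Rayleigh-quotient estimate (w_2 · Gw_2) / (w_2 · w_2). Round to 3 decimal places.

-1.632

w1 = Gv₀ = (0·2 + 7·3 + 2·1; (-4)·2 + (-5)·3 + 2·1; 7·2 + (-4)·3 + 3·1) = (23, -21, 5)
w2 = Gw1 = (0·23 + 7·(-21) + 2·5; (-4)·23 + (-5)·(-21) + 2·5; 7·23 + (-4)·(-21) + 3·5) = (-137, 23, 260)
Gw2 = (681, 953, -271)
w2·Gw2 = (-137)·681 + 23·953 + 260·(-271) = -141838; w2·w2 = (-137)·(-137) + 23·23 + 260·260 = 86898
λ ≈ -141838/86898 = -1.632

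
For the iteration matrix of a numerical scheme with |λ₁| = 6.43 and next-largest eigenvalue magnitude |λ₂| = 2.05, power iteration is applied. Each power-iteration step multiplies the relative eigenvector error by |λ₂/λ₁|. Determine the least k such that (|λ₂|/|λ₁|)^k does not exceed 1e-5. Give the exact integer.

11

|λ₂/λ₁| = 2.05/6.43 = 0.31882
Need k ≥ ln(1e-5) / ln(0.31882) = -11.5129 / -1.1431 ≈ 10.071
Smallest integer k satisfying the bound: 11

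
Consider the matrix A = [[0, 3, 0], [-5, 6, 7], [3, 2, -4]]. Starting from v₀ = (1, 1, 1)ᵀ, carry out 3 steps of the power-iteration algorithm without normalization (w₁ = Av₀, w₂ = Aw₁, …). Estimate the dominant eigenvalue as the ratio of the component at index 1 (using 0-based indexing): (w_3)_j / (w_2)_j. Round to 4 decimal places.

w1 = Av₀ = (0·1 + 3·1 + 0·1; (-5)·1 + 6·1 + 7·1; 3·1 + 2·1 + (-4)·1) = (3, 8, 1)
w2 = Aw1 = (0·3 + 3·8 + 0·1; (-5)·3 + 6·8 + 7·1; 3·3 + 2·8 + (-4)·1) = (24, 40, 21)
w3 = Aw2 = (120, 267, 68)
Ratio at component: 267 / 40 = 6.6750

6.6750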